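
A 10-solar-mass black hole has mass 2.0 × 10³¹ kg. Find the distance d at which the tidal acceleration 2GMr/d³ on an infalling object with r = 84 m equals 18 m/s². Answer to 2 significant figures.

2GMr/d³ = a_tidal  ⇒  d = (2GMr / a_tidal)^(1/3)
d = (2 × 6.674×10⁻¹¹ × (2.0 × 10³¹) × (84) / (18))^(1/3)
  = 2.3 × 10⁷ m

2.3 × 10⁷ m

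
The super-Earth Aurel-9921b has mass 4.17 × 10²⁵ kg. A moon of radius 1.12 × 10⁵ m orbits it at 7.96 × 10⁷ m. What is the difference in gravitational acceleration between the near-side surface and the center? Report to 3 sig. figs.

Δg = 2GMr/d³
   = 2 × (6.674 × 10⁻¹¹) × (4.17 × 10²⁵) × (1.12 × 10⁵) / (7.96 × 10⁷)³
   = 1.24 × 10⁻³ m/s²

1.24 × 10⁻³ m/s²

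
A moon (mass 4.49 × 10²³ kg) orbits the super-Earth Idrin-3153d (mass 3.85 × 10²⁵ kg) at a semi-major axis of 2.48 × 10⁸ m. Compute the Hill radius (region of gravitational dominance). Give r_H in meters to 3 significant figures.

3.90 × 10⁷ m

r_H ≈ a (m/3M)^(1/3)
    = (2.48 × 10⁸) × (4.49 × 10²³ / (3 × 3.85 × 10²⁵))^(1/3)
    = 3.90 × 10⁷ m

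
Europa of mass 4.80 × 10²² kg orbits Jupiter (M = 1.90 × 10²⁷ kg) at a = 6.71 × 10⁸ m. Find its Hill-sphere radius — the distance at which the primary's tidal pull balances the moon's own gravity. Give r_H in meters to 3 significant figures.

1.37 × 10⁷ m

r_H ≈ a (m/3M)^(1/3)
    = (6.71 × 10⁸) × (4.80 × 10²² / (3 × 1.90 × 10²⁷))^(1/3)
    = 1.37 × 10⁷ m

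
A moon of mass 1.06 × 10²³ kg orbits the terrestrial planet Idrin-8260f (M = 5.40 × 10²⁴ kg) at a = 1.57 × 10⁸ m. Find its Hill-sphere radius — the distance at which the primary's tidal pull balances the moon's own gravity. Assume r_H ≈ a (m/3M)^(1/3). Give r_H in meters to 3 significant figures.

r_H ≈ a (m/3M)^(1/3)
    = (1.57 × 10⁸) × (1.06 × 10²³ / (3 × 5.40 × 10²⁴))^(1/3)
    = 2.94 × 10⁷ m

2.94 × 10⁷ m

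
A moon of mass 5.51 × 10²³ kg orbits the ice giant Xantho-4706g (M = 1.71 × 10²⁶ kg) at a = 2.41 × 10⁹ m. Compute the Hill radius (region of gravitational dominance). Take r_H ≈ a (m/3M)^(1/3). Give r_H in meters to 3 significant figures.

2.47 × 10⁸ m

r_H ≈ a (m/3M)^(1/3)
    = (2.41 × 10⁹) × (5.51 × 10²³ / (3 × 1.71 × 10²⁶))^(1/3)
    = 2.47 × 10⁸ m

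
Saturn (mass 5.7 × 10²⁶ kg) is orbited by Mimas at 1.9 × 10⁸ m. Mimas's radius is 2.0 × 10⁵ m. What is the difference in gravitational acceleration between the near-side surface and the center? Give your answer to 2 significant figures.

Δa = 2GMr/d³
   = 2 × (6.674 × 10⁻¹¹) × (5.7 × 10²⁶) × (2.0 × 10⁵) / (1.9 × 10⁸)³
   = 2.2 × 10⁻³ m/s²

2.2 × 10⁻³ m/s²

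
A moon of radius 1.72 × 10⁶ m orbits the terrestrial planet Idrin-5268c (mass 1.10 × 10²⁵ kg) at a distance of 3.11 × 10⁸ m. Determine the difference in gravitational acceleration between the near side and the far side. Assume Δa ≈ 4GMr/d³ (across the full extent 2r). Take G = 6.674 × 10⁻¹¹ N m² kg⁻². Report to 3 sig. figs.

Δg = 4GMr/d³
   = 4 × (6.674 × 10⁻¹¹) × (1.10 × 10²⁵) × (1.72 × 10⁶) / (3.11 × 10⁸)³
   = 1.68 × 10⁻⁴ m/s²

1.68 × 10⁻⁴ m/s²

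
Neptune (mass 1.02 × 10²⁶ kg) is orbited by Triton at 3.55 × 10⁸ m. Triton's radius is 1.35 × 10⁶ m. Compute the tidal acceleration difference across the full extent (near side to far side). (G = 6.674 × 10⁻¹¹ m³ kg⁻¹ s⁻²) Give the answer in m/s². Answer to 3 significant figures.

The field gradient is 2GM/d³; across the full diameter 2r the difference is 4GMr/d³.
a_tidal = 4GMr/d³
        = 4 × (6.674 × 10⁻¹¹) × (1.02 × 10²⁶) × (1.35 × 10⁶) / (3.55 × 10⁸)³
        = 8.22 × 10⁻⁴ m/s²

8.22 × 10⁻⁴ m/s²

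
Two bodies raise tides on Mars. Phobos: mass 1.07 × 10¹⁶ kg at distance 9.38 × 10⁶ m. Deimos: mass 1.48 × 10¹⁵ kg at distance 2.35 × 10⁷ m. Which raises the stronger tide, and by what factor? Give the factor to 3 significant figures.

The tide-raising term goes as M/d³ (the gradient of a 1/d² field).
Phobos: (1.07 × 10¹⁶) / (9.38 × 10⁶)³ = 1.297 × 10⁻⁵
Deimos: (1.48 × 10¹⁵) / (2.35 × 10⁷)³ = 1.140 × 10⁻⁷
Ratio (larger/smaller) = 114

Phobos, by a factor of ≈ 114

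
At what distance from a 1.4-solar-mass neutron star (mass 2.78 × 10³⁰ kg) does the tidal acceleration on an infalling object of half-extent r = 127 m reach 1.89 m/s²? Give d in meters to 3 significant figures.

2GMr/d³ = a_tidal  ⇒  d = (2GMr / a_tidal)^(1/3)
d = (2 × 6.674×10⁻¹¹ × (2.78 × 10³⁰) × (127) / (1.89))^(1/3)
  = 2.92 × 10⁷ m

2.92 × 10⁷ m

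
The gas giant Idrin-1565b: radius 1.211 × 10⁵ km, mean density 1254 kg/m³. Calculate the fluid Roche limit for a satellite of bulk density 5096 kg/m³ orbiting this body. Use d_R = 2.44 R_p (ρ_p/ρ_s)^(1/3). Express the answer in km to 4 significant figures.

d_R = 2.44 × 1.211 × 10⁵ km × (1254/5096)^(1/3)
    = 1.852 × 10⁵ km

1.852 × 10⁵ km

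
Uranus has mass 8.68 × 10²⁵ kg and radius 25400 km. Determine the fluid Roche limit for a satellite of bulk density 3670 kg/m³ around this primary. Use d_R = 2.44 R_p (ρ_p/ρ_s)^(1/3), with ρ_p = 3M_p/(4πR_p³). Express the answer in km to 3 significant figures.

ρ_p = 3M_p/(4πR_p³) = 3 × (8.68 × 10²⁵) / (4π × (2.54 × 10⁷ m)³) = 1260 kg/m³
d_R = 2.44 × 25400 km × (1260/3670)^(1/3)
    = 43400 km

43400 km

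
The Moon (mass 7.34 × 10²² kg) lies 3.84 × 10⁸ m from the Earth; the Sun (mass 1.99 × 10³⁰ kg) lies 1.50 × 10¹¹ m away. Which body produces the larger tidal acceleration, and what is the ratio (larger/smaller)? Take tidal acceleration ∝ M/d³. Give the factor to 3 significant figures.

The Moon, by a factor of ≈ 2.20

Tidal stretch scales as M/d³; compute that for each body.
The Moon: (7.34 × 10²²) / (3.84 × 10⁸)³ = 1.296 × 10⁻³
The Sun: (1.99 × 10³⁰) / (1.50 × 10¹¹)³ = 5.896 × 10⁻⁴
Ratio (larger/smaller) = 2.20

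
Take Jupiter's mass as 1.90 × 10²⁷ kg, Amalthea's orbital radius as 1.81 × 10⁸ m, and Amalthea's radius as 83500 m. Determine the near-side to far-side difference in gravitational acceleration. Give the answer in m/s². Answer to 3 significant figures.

7.14 × 10⁻³ m/s²

a_tidal = 4GMr/d³
        = 4 × (6.674 × 10⁻¹¹) × (1.90 × 10²⁷) × (83500) / (1.81 × 10⁸)³
        = 7.14 × 10⁻³ m/s²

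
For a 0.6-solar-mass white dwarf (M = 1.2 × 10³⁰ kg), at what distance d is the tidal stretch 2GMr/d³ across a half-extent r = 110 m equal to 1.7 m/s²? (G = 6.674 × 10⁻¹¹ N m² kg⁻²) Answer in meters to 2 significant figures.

2GMr/d³ = a_tidal  ⇒  d = (2GMr / a_tidal)^(1/3)
d = (2 × 6.674×10⁻¹¹ × (1.2 × 10³⁰) × (110) / (1.7))^(1/3)
  = 2.2 × 10⁷ m

2.2 × 10⁷ m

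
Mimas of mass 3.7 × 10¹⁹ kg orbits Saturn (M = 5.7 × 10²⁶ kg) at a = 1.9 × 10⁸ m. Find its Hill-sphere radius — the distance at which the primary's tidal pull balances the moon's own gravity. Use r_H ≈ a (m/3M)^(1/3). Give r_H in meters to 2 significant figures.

5.3 × 10⁵ m

r_H ≈ a (m/3M)^(1/3)
    = (1.9 × 10⁸) × (3.7 × 10¹⁹ / (3 × 5.7 × 10²⁶))^(1/3)
    = 5.3 × 10⁵ m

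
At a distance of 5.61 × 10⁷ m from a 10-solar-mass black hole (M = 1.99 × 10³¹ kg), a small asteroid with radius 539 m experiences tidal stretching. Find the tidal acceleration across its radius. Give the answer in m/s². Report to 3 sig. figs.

The tidal stretch is the gradient of GM/d² times the body's extent r, hence the 1/d³ dependence.
Δg = 2GMr/d³
   = 2 × (6.674 × 10⁻¹¹) × (1.99 × 10³¹) × (539) / (5.61 × 10⁷)³
   = 8.11 m/s²

8.11 m/s²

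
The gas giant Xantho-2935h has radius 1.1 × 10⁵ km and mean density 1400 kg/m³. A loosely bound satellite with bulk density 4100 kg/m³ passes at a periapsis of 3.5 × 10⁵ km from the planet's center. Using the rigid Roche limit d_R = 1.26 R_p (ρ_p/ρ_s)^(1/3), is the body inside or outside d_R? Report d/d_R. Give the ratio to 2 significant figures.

outside; d/d_R ≈ 3.6

d_R = 1.26 × (1.1 × 10⁵ km) × (1400/4100)^(1/3) = 96870 km
d/d_R = (3.5 × 10⁵) / (96870) = 3.6
Since d/d_R > 1, the body is outside the Roche limit.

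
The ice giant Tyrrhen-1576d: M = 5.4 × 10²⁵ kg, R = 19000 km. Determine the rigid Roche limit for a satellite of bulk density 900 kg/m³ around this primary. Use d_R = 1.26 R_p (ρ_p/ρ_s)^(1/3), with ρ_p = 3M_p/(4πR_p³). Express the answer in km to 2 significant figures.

ρ_p = 3M_p/(4πR_p³) = 3 × (5.4 × 10²⁵) / (4π × (1.9 × 10⁷ m)³) = 1900 kg/m³
d_R = 1.26 × 19000 km × (1900/900)^(1/3)
    = 31000 km

31000 km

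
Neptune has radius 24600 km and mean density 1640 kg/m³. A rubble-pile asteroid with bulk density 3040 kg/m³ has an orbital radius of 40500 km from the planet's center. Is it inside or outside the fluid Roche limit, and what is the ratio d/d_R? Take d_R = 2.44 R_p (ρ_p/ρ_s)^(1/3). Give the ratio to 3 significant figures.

inside; d/d_R ≈ 0.829

d_R = 2.44 × (24600 km) × (1640/3040)^(1/3) = 48860 km
d/d_R = (40500) / (48860) = 0.829
Since d/d_R < 1, the body is inside the Roche limit.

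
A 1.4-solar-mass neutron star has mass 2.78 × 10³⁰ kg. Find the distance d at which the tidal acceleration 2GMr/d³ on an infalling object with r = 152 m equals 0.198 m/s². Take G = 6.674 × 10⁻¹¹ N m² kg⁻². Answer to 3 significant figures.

6.58 × 10⁷ m

2GMr/d³ = a_tidal  ⇒  d = (2GMr / a_tidal)^(1/3)
d = (2 × 6.674×10⁻¹¹ × (2.78 × 10³⁰) × (152) / (0.198))^(1/3)
  = 6.58 × 10⁷ m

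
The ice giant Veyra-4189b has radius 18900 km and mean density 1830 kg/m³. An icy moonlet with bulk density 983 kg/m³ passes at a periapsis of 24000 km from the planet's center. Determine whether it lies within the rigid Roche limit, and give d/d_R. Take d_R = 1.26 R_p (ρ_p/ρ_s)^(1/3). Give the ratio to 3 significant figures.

inside; d/d_R ≈ 0.819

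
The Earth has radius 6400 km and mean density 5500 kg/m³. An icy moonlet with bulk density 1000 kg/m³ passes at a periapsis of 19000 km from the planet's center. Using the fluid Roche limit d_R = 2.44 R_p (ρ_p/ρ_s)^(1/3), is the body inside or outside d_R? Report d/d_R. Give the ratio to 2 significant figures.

d_R = 2.44 × (6400 km) × (5500/1000)^(1/3) = 27560 km
d/d_R = (19000) / (27560) = 0.69
Since d/d_R < 1, the body is inside the Roche limit.

inside; d/d_R ≈ 0.69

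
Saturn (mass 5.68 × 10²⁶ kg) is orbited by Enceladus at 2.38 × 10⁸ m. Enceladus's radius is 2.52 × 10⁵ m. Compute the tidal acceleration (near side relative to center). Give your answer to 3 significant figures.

1.42 × 10⁻³ m/s²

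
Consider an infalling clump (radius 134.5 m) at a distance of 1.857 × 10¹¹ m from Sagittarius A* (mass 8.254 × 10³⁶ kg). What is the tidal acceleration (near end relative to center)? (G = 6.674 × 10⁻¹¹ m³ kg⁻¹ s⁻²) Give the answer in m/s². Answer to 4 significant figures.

2.314 × 10⁻⁵ m/s²

The tidal stretch is the gradient of GM/d² times the body's extent r, hence the 1/d³ dependence.
a_tidal = 2GMr/d³
        = 2 × (6.674 × 10⁻¹¹) × (8.254 × 10³⁶) × (134.5) / (1.857 × 10¹¹)³
        = 2.314 × 10⁻⁵ m/s²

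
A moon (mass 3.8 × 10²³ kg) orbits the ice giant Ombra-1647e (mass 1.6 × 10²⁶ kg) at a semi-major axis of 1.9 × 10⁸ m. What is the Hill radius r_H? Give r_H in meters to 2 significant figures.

1.8 × 10⁷ m

r_H ≈ a (m/3M)^(1/3)
    = (1.9 × 10⁸) × (3.8 × 10²³ / (3 × 1.6 × 10²⁶))^(1/3)
    = 1.8 × 10⁷ m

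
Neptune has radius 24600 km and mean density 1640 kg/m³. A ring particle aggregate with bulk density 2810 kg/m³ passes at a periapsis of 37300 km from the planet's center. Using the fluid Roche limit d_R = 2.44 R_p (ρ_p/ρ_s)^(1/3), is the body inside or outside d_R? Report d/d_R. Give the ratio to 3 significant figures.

d_R = 2.44 × (24600 km) × (1640/2810)^(1/3) = 50160 km
d/d_R = (37300) / (50160) = 0.744
Since d/d_R < 1, the body is inside the Roche limit.

inside; d/d_R ≈ 0.744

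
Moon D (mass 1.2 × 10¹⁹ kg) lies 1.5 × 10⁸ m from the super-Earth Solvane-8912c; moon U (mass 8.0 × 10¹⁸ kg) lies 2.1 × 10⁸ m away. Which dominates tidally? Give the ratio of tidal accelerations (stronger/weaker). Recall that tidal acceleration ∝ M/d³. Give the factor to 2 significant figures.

Moon D, by a factor of ≈ 4.1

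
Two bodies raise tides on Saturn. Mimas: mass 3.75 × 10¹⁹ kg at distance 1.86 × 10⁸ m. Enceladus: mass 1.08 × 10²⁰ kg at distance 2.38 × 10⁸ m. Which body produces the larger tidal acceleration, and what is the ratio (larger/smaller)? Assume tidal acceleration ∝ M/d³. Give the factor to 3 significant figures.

Tidal acceleration ∝ M/d³, so compare M/d³ for each.
Mimas: (3.75 × 10¹⁹) / (1.86 × 10⁸)³ = 5.828 × 10⁻⁶
Enceladus: (1.08 × 10²⁰) / (2.38 × 10⁸)³ = 8.011 × 10⁻⁶
Ratio (larger/smaller) = 1.37

Enceladus, by a factor of ≈ 1.37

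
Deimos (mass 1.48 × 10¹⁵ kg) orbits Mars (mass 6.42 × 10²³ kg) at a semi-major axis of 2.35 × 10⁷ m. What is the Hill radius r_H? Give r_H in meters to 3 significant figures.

2.15 × 10⁴ m

r_H ≈ a (m/3M)^(1/3)
    = (2.35 × 10⁷) × (1.48 × 10¹⁵ / (3 × 6.42 × 10²³))^(1/3)
    = 2.15 × 10⁴ m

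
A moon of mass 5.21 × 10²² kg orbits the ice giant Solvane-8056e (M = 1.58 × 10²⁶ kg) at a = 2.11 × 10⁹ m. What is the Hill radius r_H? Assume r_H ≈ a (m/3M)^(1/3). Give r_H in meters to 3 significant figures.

r_H ≈ a (m/3M)^(1/3)
    = (2.11 × 10⁹) × (5.21 × 10²² / (3 × 1.58 × 10²⁶))^(1/3)
    = 1.01 × 10⁸ m

1.01 × 10⁸ m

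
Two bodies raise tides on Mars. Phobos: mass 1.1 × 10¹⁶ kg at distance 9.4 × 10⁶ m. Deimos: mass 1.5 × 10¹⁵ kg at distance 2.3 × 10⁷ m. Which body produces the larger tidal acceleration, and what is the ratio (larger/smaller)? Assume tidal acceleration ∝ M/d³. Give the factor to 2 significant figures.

Phobos, by a factor of ≈ 110

Compare M/d³ for the two perturbers:
Phobos: (1.1 × 10¹⁶) / (9.4 × 10⁶)³ = 1.324 × 10⁻⁵
Deimos: (1.5 × 10¹⁵) / (2.3 × 10⁷)³ = 1.233 × 10⁻⁷
Ratio (larger/smaller) = 110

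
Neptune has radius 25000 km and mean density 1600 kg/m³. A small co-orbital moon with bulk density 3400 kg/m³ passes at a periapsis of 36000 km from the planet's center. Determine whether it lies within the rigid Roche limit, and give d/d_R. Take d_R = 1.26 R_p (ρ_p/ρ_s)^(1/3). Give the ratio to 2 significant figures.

outside; d/d_R ≈ 1.5

d_R = 1.26 × (25000 km) × (1600/3400)^(1/3) = 24500 km
d/d_R = (36000) / (24500) = 1.5
Since d/d_R > 1, the body is outside the Roche limit.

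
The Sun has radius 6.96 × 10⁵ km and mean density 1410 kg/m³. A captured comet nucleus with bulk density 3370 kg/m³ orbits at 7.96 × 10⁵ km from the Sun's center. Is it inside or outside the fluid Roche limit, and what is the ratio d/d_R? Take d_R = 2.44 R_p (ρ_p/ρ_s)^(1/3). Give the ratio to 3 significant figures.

inside; d/d_R ≈ 0.627

d_R = 2.44 × (6.96 × 10⁵ km) × (1410/3370)^(1/3) = 1.270 × 10⁶ km
d/d_R = (7.96 × 10⁵) / (1.270 × 10⁶) = 0.627
Since d/d_R < 1, the body is inside the Roche limit.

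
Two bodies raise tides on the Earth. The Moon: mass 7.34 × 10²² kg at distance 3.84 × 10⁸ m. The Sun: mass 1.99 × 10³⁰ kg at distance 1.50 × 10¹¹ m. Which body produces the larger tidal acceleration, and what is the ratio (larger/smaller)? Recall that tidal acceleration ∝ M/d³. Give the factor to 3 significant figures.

Tidal stretch scales as M/d³; compute that for each body.
The Moon: (7.34 × 10²²) / (3.84 × 10⁸)³ = 1.296 × 10⁻³
The Sun: (1.99 × 10³⁰) / (1.50 × 10¹¹)³ = 5.896 × 10⁻⁴
Ratio (larger/smaller) = 2.20

The Moon, by a factor of ≈ 2.20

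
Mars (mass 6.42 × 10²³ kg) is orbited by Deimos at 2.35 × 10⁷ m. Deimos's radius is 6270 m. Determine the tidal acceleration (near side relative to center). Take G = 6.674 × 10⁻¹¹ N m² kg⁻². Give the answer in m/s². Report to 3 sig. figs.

4.14 × 10⁻⁵ m/s²

Δg = 2GMr/d³
   = 2 × (6.674 × 10⁻¹¹) × (6.42 × 10²³) × (6270) / (2.35 × 10⁷)³
   = 4.14 × 10⁻⁵ m/s²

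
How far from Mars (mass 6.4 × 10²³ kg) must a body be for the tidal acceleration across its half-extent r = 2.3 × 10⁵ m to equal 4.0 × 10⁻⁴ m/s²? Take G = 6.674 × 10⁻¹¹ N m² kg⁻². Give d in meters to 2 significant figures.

3.7 × 10⁷ m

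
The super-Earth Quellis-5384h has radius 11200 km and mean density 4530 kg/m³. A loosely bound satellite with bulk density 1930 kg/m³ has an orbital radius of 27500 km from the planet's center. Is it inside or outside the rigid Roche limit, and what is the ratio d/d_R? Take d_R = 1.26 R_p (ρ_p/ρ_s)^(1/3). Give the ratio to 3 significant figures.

outside; d/d_R ≈ 1.47

d_R = 1.26 × (11200 km) × (4530/1930)^(1/3) = 18750 km
d/d_R = (27500) / (18750) = 1.47
Since d/d_R > 1, the body is outside the Roche limit.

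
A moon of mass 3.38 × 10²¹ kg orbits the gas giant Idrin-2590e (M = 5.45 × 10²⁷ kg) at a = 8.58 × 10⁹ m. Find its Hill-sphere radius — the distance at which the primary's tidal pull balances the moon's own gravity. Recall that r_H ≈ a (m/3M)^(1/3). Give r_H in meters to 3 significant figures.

5.07 × 10⁷ m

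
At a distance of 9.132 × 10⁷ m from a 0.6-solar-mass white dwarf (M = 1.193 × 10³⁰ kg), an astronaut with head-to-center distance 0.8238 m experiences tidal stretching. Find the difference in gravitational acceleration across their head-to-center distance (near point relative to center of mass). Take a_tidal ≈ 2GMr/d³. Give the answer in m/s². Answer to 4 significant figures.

1.723 × 10⁻⁴ m/s²

a_tidal = 2GMr/d³
        = 2 × (6.674 × 10⁻¹¹) × (1.193 × 10³⁰) × (0.8238) / (9.132 × 10⁷)³
        = 1.723 × 10⁻⁴ m/s²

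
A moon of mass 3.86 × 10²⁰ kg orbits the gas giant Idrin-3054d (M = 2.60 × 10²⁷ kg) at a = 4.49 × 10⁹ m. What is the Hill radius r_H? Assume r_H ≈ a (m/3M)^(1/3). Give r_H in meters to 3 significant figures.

1.65 × 10⁷ m

r_H ≈ a (m/3M)^(1/3)
    = (4.49 × 10⁹) × (3.86 × 10²⁰ / (3 × 2.60 × 10²⁷))^(1/3)
    = 1.65 × 10⁷ m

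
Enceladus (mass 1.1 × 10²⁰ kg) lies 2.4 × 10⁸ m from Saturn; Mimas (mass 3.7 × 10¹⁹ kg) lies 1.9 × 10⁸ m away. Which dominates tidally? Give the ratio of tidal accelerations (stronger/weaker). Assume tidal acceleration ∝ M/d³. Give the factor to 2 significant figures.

Tidal acceleration ∝ M/d³, so compare M/d³ for each.
Enceladus: (1.1 × 10²⁰) / (2.4 × 10⁸)³ = 7.957 × 10⁻⁶
Mimas: (3.7 × 10¹⁹) / (1.9 × 10⁸)³ = 5.394 × 10⁻⁶
Ratio (larger/smaller) = 1.5

Enceladus, by a factor of ≈ 1.5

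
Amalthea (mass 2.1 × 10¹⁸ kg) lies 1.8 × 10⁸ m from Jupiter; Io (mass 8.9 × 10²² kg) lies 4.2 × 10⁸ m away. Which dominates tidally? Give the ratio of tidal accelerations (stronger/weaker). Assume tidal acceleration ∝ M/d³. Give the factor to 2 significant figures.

Io, by a factor of ≈ 3300

Tidal stretch scales as M/d³; compute that for each body.
Amalthea: (2.1 × 10¹⁸) / (1.8 × 10⁸)³ = 3.601 × 10⁻⁷
Io: (8.9 × 10²²) / (4.2 × 10⁸)³ = 1.201 × 10⁻³
Ratio (larger/smaller) = 3300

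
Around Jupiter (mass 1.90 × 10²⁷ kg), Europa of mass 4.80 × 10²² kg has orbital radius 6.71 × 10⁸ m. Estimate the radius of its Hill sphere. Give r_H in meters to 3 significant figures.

1.37 × 10⁷ m

r_H ≈ a (m/3M)^(1/3)
    = (6.71 × 10⁸) × (4.80 × 10²² / (3 × 1.90 × 10²⁷))^(1/3)
    = 1.37 × 10⁷ m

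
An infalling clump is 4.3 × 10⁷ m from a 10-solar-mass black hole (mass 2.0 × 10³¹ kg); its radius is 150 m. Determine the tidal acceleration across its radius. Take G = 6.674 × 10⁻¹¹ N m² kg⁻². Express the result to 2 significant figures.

5.0 m/s²

a_tidal = 2GMr/d³
        = 2 × (6.674 × 10⁻¹¹) × (2.0 × 10³¹) × (150) / (4.3 × 10⁷)³
        = 5.0 m/s²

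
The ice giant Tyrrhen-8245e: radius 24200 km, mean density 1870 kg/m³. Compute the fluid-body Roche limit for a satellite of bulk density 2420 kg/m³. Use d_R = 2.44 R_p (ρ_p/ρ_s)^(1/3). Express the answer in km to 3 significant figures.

d_R = 2.44 × 24200 km × (1870/2420)^(1/3)
    = 54200 km

54200 km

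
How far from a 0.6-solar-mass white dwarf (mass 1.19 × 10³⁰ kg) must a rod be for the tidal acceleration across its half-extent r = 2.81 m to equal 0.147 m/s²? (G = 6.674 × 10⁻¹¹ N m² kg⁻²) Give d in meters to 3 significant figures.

1.45 × 10⁷ m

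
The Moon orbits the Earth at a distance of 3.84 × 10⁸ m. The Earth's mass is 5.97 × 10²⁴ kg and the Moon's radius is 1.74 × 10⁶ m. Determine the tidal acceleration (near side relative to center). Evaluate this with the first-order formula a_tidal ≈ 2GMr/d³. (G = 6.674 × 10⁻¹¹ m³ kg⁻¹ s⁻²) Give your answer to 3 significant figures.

Δa = 2GMr/d³
   = 2 × (6.674 × 10⁻¹¹) × (5.97 × 10²⁴) × (1.74 × 10⁶) / (3.84 × 10⁸)³
   = 2.45 × 10⁻⁵ m/s²

2.45 × 10⁻⁵ m/s²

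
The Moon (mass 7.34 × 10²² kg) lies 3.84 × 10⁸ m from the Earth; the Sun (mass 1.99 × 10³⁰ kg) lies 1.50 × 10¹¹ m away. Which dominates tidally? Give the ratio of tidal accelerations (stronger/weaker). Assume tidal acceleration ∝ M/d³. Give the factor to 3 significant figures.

The Moon, by a factor of ≈ 2.20

Tidal stretch scales as M/d³; compute that for each body.
The Moon: (7.34 × 10²²) / (3.84 × 10⁸)³ = 1.296 × 10⁻³
The Sun: (1.99 × 10³⁰) / (1.50 × 10¹¹)³ = 5.896 × 10⁻⁴
Ratio (larger/smaller) = 2.20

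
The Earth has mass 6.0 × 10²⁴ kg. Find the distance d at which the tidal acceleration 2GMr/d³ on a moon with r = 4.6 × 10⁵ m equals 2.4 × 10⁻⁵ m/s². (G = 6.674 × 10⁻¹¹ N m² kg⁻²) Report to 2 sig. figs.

2.5 × 10⁸ m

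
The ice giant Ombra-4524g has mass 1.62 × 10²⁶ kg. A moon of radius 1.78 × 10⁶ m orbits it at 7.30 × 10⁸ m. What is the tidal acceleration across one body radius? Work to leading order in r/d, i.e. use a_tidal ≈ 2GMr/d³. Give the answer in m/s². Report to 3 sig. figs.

The tidal stretch is the gradient of GM/d² times the body's extent r, hence the 1/d³ dependence.
Δg = 2GMr/d³
   = 2 × (6.674 × 10⁻¹¹) × (1.62 × 10²⁶) × (1.78 × 10⁶) / (7.30 × 10⁸)³
   = 9.89 × 10⁻⁵ m/s²

9.89 × 10⁻⁵ m/s²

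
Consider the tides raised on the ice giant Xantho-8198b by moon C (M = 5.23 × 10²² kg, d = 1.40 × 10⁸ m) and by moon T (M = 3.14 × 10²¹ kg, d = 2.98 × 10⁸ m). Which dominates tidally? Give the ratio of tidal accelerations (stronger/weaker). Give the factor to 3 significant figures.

Moon C, by a factor of ≈ 161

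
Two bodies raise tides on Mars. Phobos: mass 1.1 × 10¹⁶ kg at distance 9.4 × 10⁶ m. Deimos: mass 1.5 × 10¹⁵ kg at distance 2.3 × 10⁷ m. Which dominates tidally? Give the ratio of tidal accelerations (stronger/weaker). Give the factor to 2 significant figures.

Tidal acceleration ∝ M/d³, so compare M/d³ for each.
Phobos: (1.1 × 10¹⁶) / (9.4 × 10⁶)³ = 1.324 × 10⁻⁵
Deimos: (1.5 × 10¹⁵) / (2.3 × 10⁷)³ = 1.233 × 10⁻⁷
Ratio (larger/smaller) = 110

Phobos, by a factor of ≈ 110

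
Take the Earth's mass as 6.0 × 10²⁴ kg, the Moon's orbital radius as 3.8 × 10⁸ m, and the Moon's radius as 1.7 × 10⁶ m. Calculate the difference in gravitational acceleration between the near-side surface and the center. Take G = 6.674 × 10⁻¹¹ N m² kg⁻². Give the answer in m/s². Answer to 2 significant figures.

2.5 × 10⁻⁵ m/s²

The tidal stretch is the gradient of GM/d² times the body's extent r, hence the 1/d³ dependence.
Δa = 2GMr/d³
   = 2 × (6.674 × 10⁻¹¹) × (6.0 × 10²⁴) × (1.7 × 10⁶) / (3.8 × 10⁸)³
   = 2.5 × 10⁻⁵ m/s²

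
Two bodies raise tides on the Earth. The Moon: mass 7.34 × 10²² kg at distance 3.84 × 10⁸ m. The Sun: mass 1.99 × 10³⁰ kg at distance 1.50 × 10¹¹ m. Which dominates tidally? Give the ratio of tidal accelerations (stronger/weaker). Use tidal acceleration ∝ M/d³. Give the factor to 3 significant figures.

The Moon, by a factor of ≈ 2.20

Tidal acceleration ∝ M/d³, so compare M/d³ for each.
The Moon: (7.34 × 10²²) / (3.84 × 10⁸)³ = 1.296 × 10⁻³
The Sun: (1.99 × 10³⁰) / (1.50 × 10¹¹)³ = 5.896 × 10⁻⁴
Ratio (larger/smaller) = 2.20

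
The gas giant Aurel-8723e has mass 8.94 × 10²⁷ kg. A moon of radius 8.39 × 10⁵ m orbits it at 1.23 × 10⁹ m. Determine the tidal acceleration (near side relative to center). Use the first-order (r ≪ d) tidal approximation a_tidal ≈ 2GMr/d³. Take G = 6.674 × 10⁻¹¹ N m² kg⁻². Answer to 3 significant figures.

5.38 × 10⁻⁴ m/s²

a_tidal = 2GMr/d³
        = 2 × (6.674 × 10⁻¹¹) × (8.94 × 10²⁷) × (8.39 × 10⁵) / (1.23 × 10⁹)³
        = 5.38 × 10⁻⁴ m/s²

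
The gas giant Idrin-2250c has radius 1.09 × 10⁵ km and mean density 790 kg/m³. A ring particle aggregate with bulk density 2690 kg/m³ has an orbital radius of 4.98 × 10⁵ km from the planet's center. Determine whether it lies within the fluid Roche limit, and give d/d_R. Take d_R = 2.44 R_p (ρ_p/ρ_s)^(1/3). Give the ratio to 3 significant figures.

outside; d/d_R ≈ 2.82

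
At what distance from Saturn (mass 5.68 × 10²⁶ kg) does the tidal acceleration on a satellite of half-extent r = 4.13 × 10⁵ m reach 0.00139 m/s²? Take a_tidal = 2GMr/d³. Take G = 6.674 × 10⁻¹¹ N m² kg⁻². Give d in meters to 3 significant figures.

2GMr/d³ = a_tidal  ⇒  d = (2GMr / a_tidal)^(1/3)
d = (2 × 6.674×10⁻¹¹ × (5.68 × 10²⁶) × (4.13 × 10⁵) / (0.00139))^(1/3)
  = 2.82 × 10⁸ m

2.82 × 10⁸ m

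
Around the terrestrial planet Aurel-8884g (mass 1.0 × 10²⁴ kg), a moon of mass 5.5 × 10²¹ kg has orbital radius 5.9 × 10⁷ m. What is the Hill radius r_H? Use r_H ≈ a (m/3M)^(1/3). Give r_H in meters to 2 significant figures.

7.2 × 10⁶ m

r_H ≈ a (m/3M)^(1/3)
    = (5.9 × 10⁷) × (5.5 × 10²¹ / (3 × 1.0 × 10²⁴))^(1/3)
    = 7.2 × 10⁶ m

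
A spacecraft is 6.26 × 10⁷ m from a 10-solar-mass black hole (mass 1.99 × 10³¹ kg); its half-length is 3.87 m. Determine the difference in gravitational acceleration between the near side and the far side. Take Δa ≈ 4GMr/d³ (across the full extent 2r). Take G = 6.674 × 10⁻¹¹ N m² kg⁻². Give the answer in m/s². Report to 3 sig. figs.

Differencing GM/(d−r)² and GM/(d+r)² to first order in r/d gives 4GMr/d³.
Δa = 4GMr/d³
   = 4 × (6.674 × 10⁻¹¹) × (1.99 × 10³¹) × (3.87) / (6.26 × 10⁷)³
   = 8.38 × 10⁻² m/s²

8.38 × 10⁻² m/s²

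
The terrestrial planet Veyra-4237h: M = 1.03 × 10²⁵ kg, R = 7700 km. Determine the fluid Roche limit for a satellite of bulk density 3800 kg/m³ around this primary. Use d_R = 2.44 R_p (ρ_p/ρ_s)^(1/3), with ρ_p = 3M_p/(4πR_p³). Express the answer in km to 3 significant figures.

21100 km

ρ_p = 3M_p/(4πR_p³) = 3 × (1.03 × 10²⁵) / (4π × (7.70 × 10⁶ m)³) = 5390 kg/m³
d_R = 2.44 × 7700 km × (5390/3800)^(1/3)
    = 21100 km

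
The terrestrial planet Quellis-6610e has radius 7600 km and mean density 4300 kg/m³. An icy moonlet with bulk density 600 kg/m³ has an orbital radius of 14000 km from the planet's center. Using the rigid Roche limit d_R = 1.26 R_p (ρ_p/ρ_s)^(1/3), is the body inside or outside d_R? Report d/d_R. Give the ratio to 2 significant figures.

inside; d/d_R ≈ 0.76

d_R = 1.26 × (7600 km) × (4300/600)^(1/3) = 18460 km
d/d_R = (14000) / (18460) = 0.76
Since d/d_R < 1, the body is inside the Roche limit.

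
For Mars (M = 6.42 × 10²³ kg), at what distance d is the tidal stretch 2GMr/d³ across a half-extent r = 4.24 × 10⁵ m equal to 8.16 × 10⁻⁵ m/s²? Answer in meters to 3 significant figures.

7.64 × 10⁷ m

2GMr/d³ = a_tidal  ⇒  d = (2GMr / a_tidal)^(1/3)
d = (2 × 6.674×10⁻¹¹ × (6.42 × 10²³) × (4.24 × 10⁵) / (8.16 × 10⁻⁵))^(1/3)
  = 7.64 × 10⁷ m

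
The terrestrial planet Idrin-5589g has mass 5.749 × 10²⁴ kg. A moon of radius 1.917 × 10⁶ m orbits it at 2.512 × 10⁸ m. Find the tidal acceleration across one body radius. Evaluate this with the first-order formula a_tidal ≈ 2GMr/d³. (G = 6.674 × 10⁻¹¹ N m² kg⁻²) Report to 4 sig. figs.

Δg = 2GMr/d³
   = 2 × (6.674 × 10⁻¹¹) × (5.749 × 10²⁴) × (1.917 × 10⁶) / (2.512 × 10⁸)³
   = 9.281 × 10⁻⁵ m/s²

9.281 × 10⁻⁵ m/s²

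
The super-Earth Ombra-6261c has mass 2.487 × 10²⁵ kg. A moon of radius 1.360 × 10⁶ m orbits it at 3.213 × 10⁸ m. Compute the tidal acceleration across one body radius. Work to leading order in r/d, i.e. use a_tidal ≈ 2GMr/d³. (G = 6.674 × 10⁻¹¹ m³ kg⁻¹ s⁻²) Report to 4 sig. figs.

a_tidal = 2GMr/d³
        = 2 × (6.674 × 10⁻¹¹) × (2.487 × 10²⁵) × (1.360 × 10⁶) / (3.213 × 10⁸)³
        = 1.361 × 10⁻⁴ m/s²

1.361 × 10⁻⁴ m/s²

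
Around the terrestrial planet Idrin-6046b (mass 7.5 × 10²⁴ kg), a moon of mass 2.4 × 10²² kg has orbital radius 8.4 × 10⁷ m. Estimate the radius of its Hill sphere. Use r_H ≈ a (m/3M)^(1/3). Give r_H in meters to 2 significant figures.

r_H ≈ a (m/3M)^(1/3)
    = (8.4 × 10⁷) × (2.4 × 10²² / (3 × 7.5 × 10²⁴))^(1/3)
    = 8.6 × 10⁶ m

8.6 × 10⁶ m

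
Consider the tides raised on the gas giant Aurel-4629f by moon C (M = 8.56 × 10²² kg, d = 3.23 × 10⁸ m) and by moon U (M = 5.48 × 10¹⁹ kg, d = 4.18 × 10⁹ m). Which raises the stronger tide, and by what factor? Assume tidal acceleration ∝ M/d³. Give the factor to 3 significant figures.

The tide-raising term goes as M/d³ (the gradient of a 1/d² field).
Moon C: (8.56 × 10²²) / (3.23 × 10⁸)³ = 2.540 × 10⁻³
Moon U: (5.48 × 10¹⁹) / (4.18 × 10⁹)³ = 7.503 × 10⁻¹⁰
Ratio (larger/smaller) = 3.39 × 10⁶

Moon C, by a factor of ≈ 3.39 × 10⁶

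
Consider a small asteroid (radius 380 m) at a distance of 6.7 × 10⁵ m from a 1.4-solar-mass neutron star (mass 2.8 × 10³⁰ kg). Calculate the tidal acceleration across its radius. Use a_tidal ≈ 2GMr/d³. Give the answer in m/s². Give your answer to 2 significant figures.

4.7 × 10⁵ m/s²

The tidal stretch is the gradient of GM/d² times the body's extent r, hence the 1/d³ dependence.
Δg = 2GMr/d³
   = 2 × (6.674 × 10⁻¹¹) × (2.8 × 10³⁰) × (380) / (6.7 × 10⁵)³
   = 4.7 × 10⁵ m/s²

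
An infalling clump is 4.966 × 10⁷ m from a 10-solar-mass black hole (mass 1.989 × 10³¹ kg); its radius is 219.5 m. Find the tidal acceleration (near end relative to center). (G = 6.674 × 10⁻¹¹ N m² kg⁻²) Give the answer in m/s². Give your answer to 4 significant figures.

4.758 m/s²

a_tidal = 2GMr/d³
        = 2 × (6.674 × 10⁻¹¹) × (1.989 × 10³¹) × (219.5) / (4.966 × 10⁷)³
        = 4.758 m/s²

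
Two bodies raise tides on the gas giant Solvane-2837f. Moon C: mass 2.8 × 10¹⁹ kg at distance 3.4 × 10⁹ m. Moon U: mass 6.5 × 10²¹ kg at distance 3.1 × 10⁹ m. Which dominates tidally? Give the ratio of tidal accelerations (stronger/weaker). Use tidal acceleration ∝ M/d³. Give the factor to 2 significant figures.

Tidal acceleration ∝ M/d³, so compare M/d³ for each.
Moon C: (2.8 × 10¹⁹) / (3.4 × 10⁹)³ = 7.124 × 10⁻¹⁰
Moon U: (6.5 × 10²¹) / (3.1 × 10⁹)³ = 2.182 × 10⁻⁷
Ratio (larger/smaller) = 310

Moon U, by a factor of ≈ 310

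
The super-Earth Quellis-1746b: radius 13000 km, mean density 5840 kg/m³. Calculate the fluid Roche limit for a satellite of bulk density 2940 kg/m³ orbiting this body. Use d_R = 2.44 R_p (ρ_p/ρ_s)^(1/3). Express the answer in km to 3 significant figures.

39900 km

d_R = 2.44 × 13000 km × (5840/2940)^(1/3)
    = 39900 km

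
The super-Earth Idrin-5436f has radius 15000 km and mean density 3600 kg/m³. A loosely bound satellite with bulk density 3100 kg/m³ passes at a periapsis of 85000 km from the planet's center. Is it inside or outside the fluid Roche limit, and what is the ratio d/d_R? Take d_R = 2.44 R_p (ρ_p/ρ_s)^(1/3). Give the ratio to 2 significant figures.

d_R = 2.44 × (15000 km) × (3600/3100)^(1/3) = 38470 km
d/d_R = (85000) / (38470) = 2.2
Since d/d_R > 1, the body is outside the Roche limit.

outside; d/d_R ≈ 2.2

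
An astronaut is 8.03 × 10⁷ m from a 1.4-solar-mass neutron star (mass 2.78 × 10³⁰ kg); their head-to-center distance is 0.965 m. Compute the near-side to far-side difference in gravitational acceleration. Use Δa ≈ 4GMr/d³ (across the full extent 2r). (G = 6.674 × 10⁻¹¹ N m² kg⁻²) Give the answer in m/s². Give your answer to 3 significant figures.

1.38 × 10⁻³ m/s²

Δa = 4GMr/d³
   = 4 × (6.674 × 10⁻¹¹) × (2.78 × 10³⁰) × (0.965) / (8.03 × 10⁷)³
   = 1.38 × 10⁻³ m/s²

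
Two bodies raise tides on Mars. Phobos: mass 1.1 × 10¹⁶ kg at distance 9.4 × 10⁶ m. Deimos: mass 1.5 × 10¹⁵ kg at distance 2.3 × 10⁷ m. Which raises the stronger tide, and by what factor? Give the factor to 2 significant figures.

Phobos, by a factor of ≈ 110

The tide-raising term goes as M/d³ (the gradient of a 1/d² field).
Phobos: (1.1 × 10¹⁶) / (9.4 × 10⁶)³ = 1.324 × 10⁻⁵
Deimos: (1.5 × 10¹⁵) / (2.3 × 10⁷)³ = 1.233 × 10⁻⁷
Ratio (larger/smaller) = 110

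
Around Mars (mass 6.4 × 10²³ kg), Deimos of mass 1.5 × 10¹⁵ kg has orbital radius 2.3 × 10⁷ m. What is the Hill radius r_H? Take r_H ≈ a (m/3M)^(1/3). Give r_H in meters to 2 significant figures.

r_H ≈ a (m/3M)^(1/3)
    = (2.3 × 10⁷) × (1.5 × 10¹⁵ / (3 × 6.4 × 10²³))^(1/3)
    = 2.1 × 10⁴ m

2.1 × 10⁴ m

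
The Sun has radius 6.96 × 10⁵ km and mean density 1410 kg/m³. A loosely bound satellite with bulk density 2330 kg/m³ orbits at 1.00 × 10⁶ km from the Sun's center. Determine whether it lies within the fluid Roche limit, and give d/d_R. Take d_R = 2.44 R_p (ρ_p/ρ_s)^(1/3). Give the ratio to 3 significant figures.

inside; d/d_R ≈ 0.696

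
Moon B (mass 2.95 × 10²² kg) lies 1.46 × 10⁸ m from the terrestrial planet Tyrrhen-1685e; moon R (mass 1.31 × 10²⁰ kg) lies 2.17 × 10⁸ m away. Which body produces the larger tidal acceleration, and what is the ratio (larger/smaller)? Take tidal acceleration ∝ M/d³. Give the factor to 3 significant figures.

Moon B, by a factor of ≈ 739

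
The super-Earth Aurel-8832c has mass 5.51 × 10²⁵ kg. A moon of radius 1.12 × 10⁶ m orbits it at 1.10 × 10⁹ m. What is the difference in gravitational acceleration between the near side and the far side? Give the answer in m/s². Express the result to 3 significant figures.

Δg = 4GMr/d³
   = 4 × (6.674 × 10⁻¹¹) × (5.51 × 10²⁵) × (1.12 × 10⁶) / (1.10 × 10⁹)³
   = 1.24 × 10⁻⁵ m/s²

1.24 × 10⁻⁵ m/s²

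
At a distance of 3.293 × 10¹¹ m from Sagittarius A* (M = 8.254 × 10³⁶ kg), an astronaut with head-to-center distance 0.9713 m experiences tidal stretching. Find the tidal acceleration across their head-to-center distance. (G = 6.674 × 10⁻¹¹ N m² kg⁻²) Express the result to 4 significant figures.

2.997 × 10⁻⁸ m/s²

Δg = 2GMr/d³
   = 2 × (6.674 × 10⁻¹¹) × (8.254 × 10³⁶) × (0.9713) / (3.293 × 10¹¹)³
   = 2.997 × 10⁻⁸ m/s²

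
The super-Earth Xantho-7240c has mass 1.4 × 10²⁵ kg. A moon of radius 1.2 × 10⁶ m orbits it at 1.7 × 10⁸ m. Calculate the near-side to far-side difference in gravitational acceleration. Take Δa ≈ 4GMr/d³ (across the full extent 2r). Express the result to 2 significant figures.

Δg = 4GMr/d³
   = 4 × (6.674 × 10⁻¹¹) × (1.4 × 10²⁵) × (1.2 × 10⁶) / (1.7 × 10⁸)³
   = 9.1 × 10⁻⁴ m/s²

9.1 × 10⁻⁴ m/s²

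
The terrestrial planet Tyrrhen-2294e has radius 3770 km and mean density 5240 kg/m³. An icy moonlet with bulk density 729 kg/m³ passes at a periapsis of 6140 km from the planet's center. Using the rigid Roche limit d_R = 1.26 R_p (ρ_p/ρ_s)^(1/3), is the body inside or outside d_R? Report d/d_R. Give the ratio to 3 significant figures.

inside; d/d_R ≈ 0.670

d_R = 1.26 × (3770 km) × (5240/729)^(1/3) = 9167 km
d/d_R = (6140) / (9167) = 0.670
Since d/d_R < 1, the body is inside the Roche limit.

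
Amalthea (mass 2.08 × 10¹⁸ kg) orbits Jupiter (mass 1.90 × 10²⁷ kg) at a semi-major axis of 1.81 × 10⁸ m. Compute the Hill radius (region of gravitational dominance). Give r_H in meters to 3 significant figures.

1.29 × 10⁵ m

r_H ≈ a (m/3M)^(1/3)
    = (1.81 × 10⁸) × (2.08 × 10¹⁸ / (3 × 1.90 × 10²⁷))^(1/3)
    = 1.29 × 10⁵ m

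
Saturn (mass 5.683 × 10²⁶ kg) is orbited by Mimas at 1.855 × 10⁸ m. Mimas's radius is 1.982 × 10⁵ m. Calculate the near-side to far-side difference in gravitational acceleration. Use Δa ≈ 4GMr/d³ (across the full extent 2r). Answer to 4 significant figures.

4.711 × 10⁻³ m/s²

The field gradient is 2GM/d³; across the full diameter 2r the difference is 4GMr/d³.
Δa = 4GMr/d³
   = 4 × (6.674 × 10⁻¹¹) × (5.683 × 10²⁶) × (1.982 × 10⁵) / (1.855 × 10⁸)³
   = 4.711 × 10⁻³ m/s²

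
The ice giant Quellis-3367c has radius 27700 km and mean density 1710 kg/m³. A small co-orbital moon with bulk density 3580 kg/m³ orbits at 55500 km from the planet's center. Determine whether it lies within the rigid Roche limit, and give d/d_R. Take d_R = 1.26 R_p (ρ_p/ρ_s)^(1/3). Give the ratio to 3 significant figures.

outside; d/d_R ≈ 2.03

d_R = 1.26 × (27700 km) × (1710/3580)^(1/3) = 27280 km
d/d_R = (55500) / (27280) = 2.03
Since d/d_R > 1, the body is outside the Roche limit.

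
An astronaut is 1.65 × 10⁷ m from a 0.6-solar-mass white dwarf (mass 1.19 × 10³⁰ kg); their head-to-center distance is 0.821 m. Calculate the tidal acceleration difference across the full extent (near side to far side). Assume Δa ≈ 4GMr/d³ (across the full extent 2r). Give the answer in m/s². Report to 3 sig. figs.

Δa = 4GMr/d³
   = 4 × (6.674 × 10⁻¹¹) × (1.19 × 10³⁰) × (0.821) / (1.65 × 10⁷)³
   = 5.81 × 10⁻² m/s²

5.81 × 10⁻² m/s²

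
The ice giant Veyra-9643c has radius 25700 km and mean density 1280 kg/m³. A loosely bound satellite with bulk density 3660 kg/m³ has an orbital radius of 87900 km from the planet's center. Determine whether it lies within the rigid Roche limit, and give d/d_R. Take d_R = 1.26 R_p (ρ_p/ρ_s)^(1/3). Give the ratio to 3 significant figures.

outside; d/d_R ≈ 3.85

d_R = 1.26 × (25700 km) × (1280/3660)^(1/3) = 22810 km
d/d_R = (87900) / (22810) = 3.85
Since d/d_R > 1, the body is outside the Roche limit.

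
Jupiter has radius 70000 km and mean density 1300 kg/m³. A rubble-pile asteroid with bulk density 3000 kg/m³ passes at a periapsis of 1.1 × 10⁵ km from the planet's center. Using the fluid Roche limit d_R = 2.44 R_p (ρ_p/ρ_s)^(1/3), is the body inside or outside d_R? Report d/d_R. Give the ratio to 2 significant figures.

d_R = 2.44 × (70000 km) × (1300/3000)^(1/3) = 1.292 × 10⁵ km
d/d_R = (1.1 × 10⁵) / (1.292 × 10⁵) = 0.85
Since d/d_R < 1, the body is inside the Roche limit.

inside; d/d_R ≈ 0.85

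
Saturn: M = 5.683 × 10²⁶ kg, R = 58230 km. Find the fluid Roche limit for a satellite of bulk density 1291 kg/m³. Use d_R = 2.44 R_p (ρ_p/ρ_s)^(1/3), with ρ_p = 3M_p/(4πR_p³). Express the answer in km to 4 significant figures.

ρ_p = 3M_p/(4πR_p³) = 3 × (5.683 × 10²⁶) / (4π × (5.823 × 10⁷ m)³) = 687.1 kg/m³
d_R = 2.44 × 58230 km × (687.1/1291)^(1/3)
    = 1.151 × 10⁵ km

1.151 × 10⁵ km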